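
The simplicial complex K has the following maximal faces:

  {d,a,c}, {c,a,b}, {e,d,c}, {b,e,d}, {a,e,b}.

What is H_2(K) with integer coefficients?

Fix the vertex order a < b < c < d < e and write every simplex with vertices in increasing order. Then dim K = 2 and the simplices of K are:

  0-simplices (5): a, b, c, d, e
  1-simplices (10): ab, ac, ad, ae, bc, bd, be, cd, ce, de
  2-simplices (5): abc, abe, acd, bde, cde

so the chain groups are C_0 ≅ Z^5, C_1 ≅ Z^10, C_2 ≅ Z^5.

∂_1: C_1 → C_0 is given by ∂[p,q] = [q] − [p]. For instance
  ∂be = e − b.
As a 5×10 matrix over Z this has rank 4, with invariant factors (1,1,1,1).

∂_2: C_2 → C_1 acts by ∂[p,q,r] = [q,r] − [p,r] + [p,q]. For instance
  ∂acd = cd − ad + ac,
  ∂abe = be − ae + ab.
This gives a 10×5 integer matrix of rank 5; reducing to Smith normal form yields diagonal entries (1,1,1,1,1).

Computing H_k = (kernel of ∂_k) / (image of ∂_{k+1}):

  H_2: rank ker ∂_2 − rank ∂_3 = (5 − 5) − 0 = 0, and there is no ∂_3, so H_2 ≅ 0.

H_2 = 0.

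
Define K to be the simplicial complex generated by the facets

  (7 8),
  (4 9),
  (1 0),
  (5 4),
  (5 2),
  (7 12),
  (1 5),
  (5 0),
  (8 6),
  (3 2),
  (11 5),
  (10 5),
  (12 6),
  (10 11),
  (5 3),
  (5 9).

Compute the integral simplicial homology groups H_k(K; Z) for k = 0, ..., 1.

Take the total order 0 < 1 < 2 < 3 < 4 < 5 < 6 < 7 < 8 < 9 < 10 < 11 < 12 on the vertex set. Then K (dimension 1) consists of the simplices:

  0-simplices (13): [0], [1], [2], [3], [4], [5], [6], [7], [8], [9], [10], [11], [12]
  1-simplices (16): [0,1], [0,5], [1,5], [2,3], [2,5], [3,5], [4,5], [4,9], [5,9], [5,10], [5,11], [6,8], [6,12], [7,8], [7,12], [10,11]

so the chain groups are C_0 ≅ Z^13, C_1 ≅ Z^16.

∂_1: C_1 → C_0 is given by ∂[p,q] = [q] − [p].
The resulting 13×16 matrix has rank 11, and its Smith normal form has invariant factors (1,1,1,1,1,1,1,1,1,1,1).

Reading off H_k = ker ∂_k / im ∂_{k+1}:

  H_0: rank C_0 − rank ∂_1 = 13 − 11 = 2, and the invariant factors of ∂_1 are all 1, so H_0 ≅ Z^2.
  H_1: rank ker ∂_1 − rank ∂_2 = (16 − 11) − 0 = 5, and there is no ∂_2, so H_1 ≅ Z^5.

H_0 = Z^2,  H_1 = Z^5.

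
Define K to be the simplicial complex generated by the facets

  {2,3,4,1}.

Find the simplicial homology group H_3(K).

H_3 ≅ 0.

Order the vertices as 1 < 2 < 3 < 4. Listing each simplex with vertices in this order, K has dimension 3 with simplices:

  0-simplices (4): [1], [2], [3], [4]
  1-simplices (6): [1,2], [1,3], [1,4], [2,3], [2,4], [3,4]
  2-simplices (4): [1,2,3], [1,2,4], [1,3,4], [2,3,4]
  3-simplices (1): [1,2,3,4]

giving chain groups C_0 ≅ Z^4, C_1 ≅ Z^6, C_2 ≅ Z^4, C_3 ≅ Z^1.

Boundary ∂_1: C_1 → C_0 sends each edge [p,q] (with p < q) to q − p. For instance
  ∂[1,2] = [2] − [1].
The 4×6 boundary matrix has rank 3 and Smith normal form diag(1,1,1).

Boundary ∂_2: C_2 → C_1 sends each 2-simplex [p,q,r] to [q,r] − [p,r] + [p,q]. For instance
  ∂[1,2,3] = [2,3] − [1,3] + [1,2],
  ∂[1,2,4] = [2,4] − [1,4] + [1,2].
The resulting 6×4 matrix has rank 3, and its Smith normal form has invariant factors (1,1,1).

The boundary map ∂_3: C_3 → C_2 sends each 3-simplex σ to the alternating sum Σ_i (−1)^i (σ with its i-th vertex removed). For instance
  ∂[1,2,3,4] = [2,3,4] − [1,3,4] + [1,2,4] − [1,2,3].
The 4×1 boundary matrix has rank 1 and Smith normal form diag(1).

Computing H_k = (kernel of ∂_k) / (image of ∂_{k+1}):

  H_3: rank ker ∂_3 − rank ∂_4 = (1 − 1) − 0 = 0, and there is no ∂_4, so H_3 ≅ 0.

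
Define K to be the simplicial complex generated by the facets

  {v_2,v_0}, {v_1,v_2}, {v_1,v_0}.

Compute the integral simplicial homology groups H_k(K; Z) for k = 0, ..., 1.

Take the total order v_0 < v_1 < v_2 on the vertex set. Then K (dimension 1) consists of the simplices:

  0-simplices (3): [v_0], [v_1], [v_2]
  1-simplices (3): [v_0,v_1], [v_0,v_2], [v_1,v_2]

giving chain groups C_0 ≅ Z^3, C_1 ≅ Z^3.

Boundary ∂_1: C_1 → C_0 maps an edge to its endpoints' difference, ∂[p,q] = q − p.
The resulting 3×3 matrix has rank 2, and its Smith normal form has invariant factors (1,1).

From H_k ≅ ker(∂_k) / im(∂_{k+1}) we obtain:

  H_0: rank C_0 − rank ∂_1 = 3 − 2 = 1, and the invariant factors of ∂_1 are all 1, so H_0 ≅ Z.
  H_1: rank ker ∂_1 − rank ∂_2 = (3 − 2) − 0 = 1, and there is no ∂_2, so H_1 ≅ Z.

(K is a triangulation of the circle S^1.)

H_0 ≅ Z,  H_1 ≅ Z.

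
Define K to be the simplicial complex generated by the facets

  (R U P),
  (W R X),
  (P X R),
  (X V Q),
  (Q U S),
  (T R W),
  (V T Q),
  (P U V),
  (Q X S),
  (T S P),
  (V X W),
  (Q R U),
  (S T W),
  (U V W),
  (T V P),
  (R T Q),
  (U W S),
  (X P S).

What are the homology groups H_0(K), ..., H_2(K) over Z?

We work with the vertex ordering P < Q < R < S < T < U < V < W < X. The simplices of K, each written with vertices in increasing order, are:

  0-simplices (9): P, Q, R, S, T, U, V, W, X
  1-simplices (27): PR, PS, PT, PU, PV, PX, QR, QS, QT, QU, QV, QX, RT, RU, RW, RX, ST, SU, SW, SX, TV, TW, UV, UW, VW, VX, WX
  2-simplices (18): PRU, PRX, PST, PSX, PTV, PUV, QRT, QRU, QSU, QSX, QTV, QVX, RTW, RWX, STW, SUW, UVW, VWX

Hence C_0 ≅ Z^9, C_1 ≅ Z^27, C_2 ≅ Z^18.

Boundary ∂_1: C_1 → C_0 maps an edge to its endpoints' difference, ∂[p,q] = q − p.
This gives a 9×27 integer matrix of rank 8; reducing to Smith normal form yields diagonal entries (1,1,1,1,1,1,1,1).

∂_2: C_2 → C_1 sends each 2-simplex [p,q,r] to [q,r] − [p,r] + [p,q]. For instance
  ∂STW = TW − SW + ST,
  ∂QSU = SU − QU + QS.
The resulting 27×18 matrix has rank 17, and its Smith normal form has invariant factors (1,1,1,1,1,1,1,1,1,1,1,1,1,1,1,1,1).

Now H_k = ker ∂_k / im ∂_{k+1}, so:

  H_0: rank C_0 − rank ∂_1 = 9 − 8 = 1, and the invariant factors of ∂_1 are all 1, so H_0 = Z.
  H_1: rank ker ∂_1 − rank ∂_2 = (27 − 8) − 17 = 2, and the invariant factors of ∂_2 are all 1, so H_1 = Z^2.
  H_2: rank ker ∂_2 − rank ∂_3 = (18 − 17) − 0 = 1, and there is no ∂_3, so H_2 = Z.

H_0 ≅ Z,  H_1 ≅ Z^2,  H_2 ≅ Z.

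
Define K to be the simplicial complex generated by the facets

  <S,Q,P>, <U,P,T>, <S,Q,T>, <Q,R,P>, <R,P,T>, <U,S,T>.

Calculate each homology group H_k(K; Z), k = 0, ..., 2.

Fix the vertex order P < Q < R < S < T < U and write every simplex with vertices in increasing order. Then dim K = 2 and the simplices of K are:

  0-simplices (6): P, Q, R, S, T, U
  1-simplices (12): PQ, PR, PS, PT, PU, QR, QS, QT, RT, ST, SU, TU
  2-simplices (6): PQR, PQS, PRT, PTU, QST, STU

so the chain groups are C_0 ≅ Z^6, C_1 ≅ Z^12, C_2 ≅ Z^6.

The boundary map ∂_1: C_1 → C_0 sends each edge [p,q] (with p < q) to q − p. For instance
  ∂TU = U − T.
The resulting 6×12 matrix has rank 5, and its Smith normal form has invariant factors (1,1,1,1,1).

Boundary ∂_2: C_2 → C_1 maps a triangle to the signed sum of its edges. For instance
  ∂QST = ST − QT + QS,
  ∂PQR = QR − PR + PQ.
The resulting 12×6 matrix has rank 6, and its Smith normal form has invariant factors (1,1,1,1,1,1).

Computing H_k = (kernel of ∂_k) / (image of ∂_{k+1}):

  H_0: rank C_0 − rank ∂_1 = 6 − 5 = 1, and the invariant factors of ∂_1 are all 1, so H_0 = Z.
  H_1: rank ker ∂_1 − rank ∂_2 = (12 − 5) − 6 = 1, and the invariant factors of ∂_2 are all 1, so H_1 = Z.
  H_2: rank ker ∂_2 − rank ∂_3 = (6 − 6) − 0 = 0, and there is no ∂_3, so H_2 = 0.

As a check, the Euler characteristic is 6 − 12 + 6 = 0, which agrees with 1 − 1 + 0 = 0.

H_0 ≅ Z,  H_1 ≅ Z,  H_2 = 0.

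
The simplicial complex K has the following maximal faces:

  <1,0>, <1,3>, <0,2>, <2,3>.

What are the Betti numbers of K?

b_0 = 1, b_1 = 1.

Order the vertices as 0 < 1 < 2 < 3. Listing each simplex with vertices in this order, K has dimension 1 with simplices:

  0-simplices (4): [0], [1], [2], [3]
  1-simplices (4): [0,1], [0,2], [1,3], [2,3]

giving chain groups C_0 ≅ Z^4, C_1 ≅ Z^4.

Boundary ∂_1: C_1 → C_0 is given by ∂[p,q] = [q] − [p].
As a 4×4 matrix over Z this has rank 3, with invariant factors (1,1,1).

From H_k ≅ ker(∂_k) / im(∂_{k+1}) we obtain:

  H_0: rank C_0 − rank ∂_1 = 4 − 3 = 1, and the invariant factors of ∂_1 are all 1, so H_0 ≅ Z.
  H_1: rank ker ∂_1 − rank ∂_2 = (4 − 3) − 0 = 1, and there is no ∂_2, so H_1 ≅ Z.

As a check, the Euler characteristic is 4 − 4 = 0, which agrees with 1 − 1 = 0.

Hence the Betti numbers are b_0 = 1, b_1 = 1.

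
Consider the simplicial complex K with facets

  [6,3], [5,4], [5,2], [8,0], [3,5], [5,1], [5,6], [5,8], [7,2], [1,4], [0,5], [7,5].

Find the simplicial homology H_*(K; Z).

K has 9 vertices, 12 edges.
rank ∂_0 = 0, rank ∂_1 = 8 ⇒ b_0 = 9 − 0 − 8 = 1; all invariant factors of ∂_1 are 1 so no torsion. So H_0 = Z.
rank ∂_1 = 8, rank ∂_2 = 0 ⇒ b_1 = 12 − 8 − 0 = 4. So H_1 = Z^4.

H_0 ≅ Z,  H_1 ≅ Z^4.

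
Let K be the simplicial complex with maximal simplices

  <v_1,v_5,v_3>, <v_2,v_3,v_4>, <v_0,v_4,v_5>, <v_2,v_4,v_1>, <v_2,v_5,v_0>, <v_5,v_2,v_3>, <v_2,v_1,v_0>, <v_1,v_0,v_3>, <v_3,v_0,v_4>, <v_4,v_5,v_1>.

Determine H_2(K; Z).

Order the vertices as v_0 < v_1 < v_2 < v_3 < v_4 < v_5. Listing each simplex with vertices in this order, K has dimension 2 with simplices:

  0-simplices (6): [v_0], [v_1], [v_2], [v_3], [v_4], [v_5]
  1-simplices (15): (15 of them)
  2-simplices (10): [v_0,v_1,v_2], [v_0,v_1,v_3], [v_0,v_2,v_5], [v_0,v_3,v_4], [v_0,v_4,v_5], [v_1,v_2,v_4], [v_1,v_3,v_5], [v_1,v_4,v_5], [v_2,v_3,v_4], [v_2,v_3,v_5]

so the chain groups are C_0 ≅ Z^6, C_1 ≅ Z^15, C_2 ≅ Z^10.

Boundary ∂_1: C_1 → C_0 is given by ∂[p,q] = [q] − [p].
The 6×15 boundary matrix has rank 5 and Smith normal form diag(1,1,1,1,1).

The boundary map ∂_2: C_2 → C_1 sends each 2-simplex [p,q,r] to [q,r] − [p,r] + [p,q]. For instance
  ∂[v_0,v_4,v_5] = [v_4,v_5] − [v_0,v_5] + [v_0,v_4],
  ∂[v_1,v_4,v_5] = [v_4,v_5] − [v_1,v_5] + [v_1,v_4].
The 15×10 boundary matrix has rank 10 and Smith normal form diag(1,1,1,1,1,1,1,1,1,2).

Reading off H_k = ker ∂_k / im ∂_{k+1}:

  H_2: rank ker ∂_2 − rank ∂_3 = (10 − 10) − 0 = 0, and there is no ∂_3, so H_2 ≅ 0.

H_2 ≅ 0.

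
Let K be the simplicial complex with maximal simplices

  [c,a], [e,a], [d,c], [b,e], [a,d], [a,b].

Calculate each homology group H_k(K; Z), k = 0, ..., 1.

We work with the vertex ordering a < b < c < d < e. The simplices of K, each written with vertices in increasing order, are:

  0-simplices (5): a, b, c, d, e
  1-simplices (6): ab, ac, ad, ae, be, cd

so the chain groups are C_0 ≅ Z^5, C_1 ≅ Z^6.

The boundary map ∂_1: C_1 → C_0 maps an edge to its endpoints' difference, ∂[p,q] = q − p. For instance
  ∂ae = e − a.
The resulting 5×6 matrix has rank 4, and its Smith normal form has invariant factors (1,1,1,1).

Reading off H_k = ker ∂_k / im ∂_{k+1}:

  H_0: rank C_0 − rank ∂_1 = 5 − 4 = 1, and the invariant factors of ∂_1 are all 1, so H_0 ≅ Z.
  H_1: rank ker ∂_1 − rank ∂_2 = (6 − 4) − 0 = 2, and there is no ∂_2, so H_1 ≅ Z^2.

As a check, the Euler characteristic is 5 − 6 = -1, which agrees with 1 − 2 = -1.

H_0 = Z,  H_1 = Z^2.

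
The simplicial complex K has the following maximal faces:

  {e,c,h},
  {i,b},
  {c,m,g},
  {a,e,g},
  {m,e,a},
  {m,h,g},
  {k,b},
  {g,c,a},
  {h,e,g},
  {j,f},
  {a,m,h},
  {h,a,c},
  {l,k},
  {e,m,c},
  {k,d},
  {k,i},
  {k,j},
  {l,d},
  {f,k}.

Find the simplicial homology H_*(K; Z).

Take the total order a < b < c < d < e < f < g < h < i < j < k < l < m on the vertex set. Then K (dimension 2) consists of the simplices:

  0-simplices (13): a, b, c, d, e, f, g, h, i, j, k, l, m
  1-simplices (24): ac, ae, ag, ah, am, bi, bk, ce, cg, ch, cm, dk, dl, eg, eh, em, fj, fk, gh, gm, hm, ik, jk, kl
  2-simplices (10): acg, ach, aeg, aem, ahm, ceh, cem, cgm, egh, ghm

giving chain groups C_0 ≅ Z^13, C_1 ≅ Z^24, C_2 ≅ Z^10.

∂_1: C_1 → C_0 is given by ∂[p,q] = [q] − [p].
As a 13×24 matrix over Z this has rank 11, with invariant factors (1,1,1,1,1,1,1,1,1,1,1).

∂_2: C_2 → C_1 sends each 2-simplex [p,q,r] to [q,r] − [p,r] + [p,q]. For instance
  ∂egh = gh − eh + eg,
  ∂ceh = eh − ch + ce.
As a 24×10 matrix over Z this has rank 10, with invariant factors (1,1,1,1,1,1,1,1,1,2).

From H_k ≅ ker(∂_k) / im(∂_{k+1}) we obtain:

  H_0: rank C_0 − rank ∂_1 = 13 − 11 = 2, and the invariant factors of ∂_1 are all 1, so H_0 = Z^2.
  H_1: rank ker ∂_1 − rank ∂_2 = (24 − 11) − 10 = 3, and ∂_2 has invariant factor 2 > 1, so H_1 = Z^3 ⊕ Z_2.
  H_2: rank ker ∂_2 − rank ∂_3 = (10 − 10) − 0 = 0, and there is no ∂_3, so H_2 = 0.

H_0 = Z^2,  H_1 = Z^3 ⊕ Z_2,  H_2 = 0.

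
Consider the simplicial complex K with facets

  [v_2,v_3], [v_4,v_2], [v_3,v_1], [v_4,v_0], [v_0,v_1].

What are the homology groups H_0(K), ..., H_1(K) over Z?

Take the total order v_0 < v_1 < v_2 < v_3 < v_4 on the vertex set. Then K (dimension 1) consists of the simplices:

  0-simplices (5): [v_0], [v_1], [v_2], [v_3], [v_4]
  1-simplices (5): [v_0,v_1], [v_0,v_4], [v_1,v_3], [v_2,v_3], [v_2,v_4]

giving chain groups C_0 ≅ Z^5, C_1 ≅ Z^5.

Boundary ∂_1: C_1 → C_0 sends each edge [p,q] (with p < q) to q − p. For instance
  ∂[v_1,v_3] = [v_3] − [v_1].
This gives a 5×5 integer matrix of rank 4; reducing to Smith normal form yields diagonal entries (1,1,1,1).

Now H_k = ker ∂_k / im ∂_{k+1}, so:

  H_0: rank C_0 − rank ∂_1 = 5 − 4 = 1, and the invariant factors of ∂_1 are all 1, so H_0 = Z.
  H_1: rank ker ∂_1 − rank ∂_2 = (5 − 4) − 0 = 1, and there is no ∂_2, so H_1 = Z.

(K is a triangulation of the circle S^1.)

H_0 = Z,  H_1 = Z.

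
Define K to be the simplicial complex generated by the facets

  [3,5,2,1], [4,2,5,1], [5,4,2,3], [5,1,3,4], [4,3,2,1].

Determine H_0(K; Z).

Order the vertices as 1 < 2 < 3 < 4 < 5. Listing each simplex with vertices in this order, K has dimension 3 with simplices:

  0-simplices (5): [1], [2], [3], [4], [5]
  1-simplices (10): [1,2], [1,3], [1,4], [1,5], [2,3], [2,4], [2,5], [3,4], [3,5], [4,5]
  2-simplices (10): [1,2,3], [1,2,4], [1,2,5], [1,3,4], [1,3,5], [1,4,5], [2,3,4], [2,3,5], [2,4,5], [3,4,5]
  3-simplices (5): [1,2,3,4], [1,2,3,5], [1,2,4,5], [1,3,4,5], [2,3,4,5]

Hence C_0 ≅ Z^5, C_1 ≅ Z^10, C_2 ≅ Z^10, C_3 ≅ Z^5.

∂_1: C_1 → C_0 is given by ∂[p,q] = [q] − [p]. For instance
  ∂[1,4] = [4] − [1].
This gives a 5×10 integer matrix of rank 4; reducing to Smith normal form yields diagonal entries (1,1,1,1).

Boundary ∂_2: C_2 → C_1 maps a triangle to the signed sum of its edges. For instance
  ∂[3,4,5] = [4,5] − [3,5] + [3,4],
  ∂[1,2,3] = [2,3] − [1,3] + [1,2].
The resulting 10×10 matrix has rank 6, and its Smith normal form has invariant factors (1,1,1,1,1,1).

∂_3: C_3 → C_2 sends each 3-simplex σ to the alternating sum Σ_i (−1)^i (σ with its i-th vertex removed). For instance
  ∂[1,3,4,5] = [3,4,5] − [1,4,5] + [1,3,5] − [1,3,4],
  ∂[1,2,4,5] = [2,4,5] − [1,4,5] + [1,2,5] − [1,2,4].
This gives a 10×5 integer matrix of rank 4; reducing to Smith normal form yields diagonal entries (1,1,1,1).

Now H_k = ker ∂_k / im ∂_{k+1}, so:

  H_0: rank C_0 − rank ∂_1 = 5 − 4 = 1, and the invariant factors of ∂_1 are all 1, so H_0 ≅ Z.

H_0 ≅ Z.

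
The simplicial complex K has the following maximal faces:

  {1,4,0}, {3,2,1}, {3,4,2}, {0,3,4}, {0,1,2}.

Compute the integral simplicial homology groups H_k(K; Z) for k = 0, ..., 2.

H_0 = Z,  H_1 = Z,  H_2 = 0.

Order the vertices as 0 < 1 < 2 < 3 < 4. Listing each simplex with vertices in this order, K has dimension 2 with simplices:

  0-simplices (5): [0], [1], [2], [3], [4]
  1-simplices (10): [0,1], [0,2], [0,3], [0,4], [1,2], [1,3], [1,4], [2,3], [2,4], [3,4]
  2-simplices (5): [0,1,2], [0,1,4], [0,3,4], [1,2,3], [2,3,4]

so the chain groups are C_0 ≅ Z^5, C_1 ≅ Z^10, C_2 ≅ Z^5.

Boundary ∂_1: C_1 → C_0 is given by ∂[p,q] = [q] − [p]. For instance
  ∂[0,3] = [3] − [0].
The resulting 5×10 matrix has rank 4, and its Smith normal form has invariant factors (1,1,1,1).

The boundary map ∂_2: C_2 → C_1 maps a triangle to the signed sum of its edges. For instance
  ∂[0,3,4] = [3,4] − [0,4] + [0,3],
  ∂[1,2,3] = [2,3] − [1,3] + [1,2].
This gives a 10×5 integer matrix of rank 5; reducing to Smith normal form yields diagonal entries (1,1,1,1,1).

Now H_k = ker ∂_k / im ∂_{k+1}, so:

  H_0: rank C_0 − rank ∂_1 = 5 − 4 = 1, and the invariant factors of ∂_1 are all 1, so H_0 ≅ Z.
  H_1: rank ker ∂_1 − rank ∂_2 = (10 − 4) − 5 = 1, and the invariant factors of ∂_2 are all 1, so H_1 ≅ Z.
  H_2: rank ker ∂_2 − rank ∂_3 = (5 − 5) − 0 = 0, and there is no ∂_3, so H_2 ≅ 0.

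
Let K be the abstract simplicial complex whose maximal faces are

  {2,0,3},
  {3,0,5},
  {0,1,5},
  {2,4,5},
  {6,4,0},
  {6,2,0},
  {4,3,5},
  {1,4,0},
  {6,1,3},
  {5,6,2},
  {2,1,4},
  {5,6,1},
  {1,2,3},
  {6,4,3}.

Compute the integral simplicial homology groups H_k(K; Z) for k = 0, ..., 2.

Fix the vertex order 0 < 1 < 2 < 3 < 4 < 5 < 6 and write every simplex with vertices in increasing order. Then dim K = 2 and the simplices of K are:

  0-simplices (7): [0], [1], [2], [3], [4], [5], [6]
  1-simplices (21): [0,1], [0,2], [0,3], [0,4], [0,5], [0,6], [1,2], [1,3], [1,4], [1,5], [1,6], [2,3], [2,4], [2,5], [2,6], [3,4], [3,5], [3,6], [4,5], [4,6], [5,6]
  2-simplices (14): [0,1,4], [0,1,5], [0,2,3], [0,2,6], [0,3,5], [0,4,6], [1,2,3], [1,2,4], [1,3,6], [1,5,6], [2,4,5], [2,5,6], [3,4,5], [3,4,6]

Hence C_0 ≅ Z^7, C_1 ≅ Z^21, C_2 ≅ Z^14.

Boundary ∂_1: C_1 → C_0 is given by ∂[p,q] = [q] − [p].
The resulting 7×21 matrix has rank 6, and its Smith normal form has invariant factors (1,1,1,1,1,1).

∂_2: C_2 → C_1 maps a triangle to the signed sum of its edges. For instance
  ∂[3,4,6] = [4,6] − [3,6] + [3,4],
  ∂[0,4,6] = [4,6] − [0,6] + [0,4].
As a 21×14 matrix over Z this has rank 13, with invariant factors (1,1,1,1,1,1,1,1,1,1,1,1,1).

Reading off H_k = ker ∂_k / im ∂_{k+1}:

  H_0: rank C_0 − rank ∂_1 = 7 − 6 = 1, and the invariant factors of ∂_1 are all 1, so H_0 ≅ Z.
  H_1: rank ker ∂_1 − rank ∂_2 = (21 − 6) − 13 = 2, and the invariant factors of ∂_2 are all 1, so H_1 ≅ Z^2.
  H_2: rank ker ∂_2 − rank ∂_3 = (14 − 13) − 0 = 1, and there is no ∂_3, so H_2 ≅ Z.

H_0 = Z,  H_1 = Z^2,  H_2 = Z.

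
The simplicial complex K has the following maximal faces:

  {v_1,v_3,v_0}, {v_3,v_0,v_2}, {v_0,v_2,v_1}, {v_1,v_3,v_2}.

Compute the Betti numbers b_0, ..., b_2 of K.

We work with the vertex ordering v_0 < v_1 < v_2 < v_3. The simplices of K, each written with vertices in increasing order, are:

  0-simplices (4): [v_0], [v_1], [v_2], [v_3]
  1-simplices (6): [v_0,v_1], [v_0,v_2], [v_0,v_3], [v_1,v_2], [v_1,v_3], [v_2,v_3]
  2-simplices (4): [v_0,v_1,v_2], [v_0,v_1,v_3], [v_0,v_2,v_3], [v_1,v_2,v_3]

so the chain groups are C_0 ≅ Z^4, C_1 ≅ Z^6, C_2 ≅ Z^4.

Boundary ∂_1: C_1 → C_0 is given by ∂[p,q] = [q] − [p]. For instance
  ∂[v_1,v_2] = [v_2] − [v_1].
As a 4×6 matrix over Z this has rank 3, with invariant factors (1,1,1).

∂_2: C_2 → C_1 sends each 2-simplex [p,q,r] to [q,r] − [p,r] + [p,q]. For instance
  ∂[v_0,v_1,v_3] = [v_1,v_3] − [v_0,v_3] + [v_0,v_1],
  ∂[v_0,v_1,v_2] = [v_1,v_2] − [v_0,v_2] + [v_0,v_1].
As a 6×4 matrix over Z this has rank 3, with invariant factors (1,1,1).

From H_k ≅ ker(∂_k) / im(∂_{k+1}) we obtain:

  H_0: rank C_0 − rank ∂_1 = 4 − 3 = 1, and the invariant factors of ∂_1 are all 1, so H_0 ≅ Z.
  H_1: rank ker ∂_1 − rank ∂_2 = (6 − 3) − 3 = 0, and the invariant factors of ∂_2 are all 1, so H_1 ≅ 0.
  H_2: rank ker ∂_2 − rank ∂_3 = (4 − 3) − 0 = 1, and there is no ∂_3, so H_2 ≅ Z.

As a check, the Euler characteristic is 4 − 6 + 4 = 2, which agrees with 1 − 0 + 1 = 2.

Hence the Betti numbers are b_0 = 1, b_1 = 0, b_2 = 1.

b_0 = 1, b_1 = 0, b_2 = 1.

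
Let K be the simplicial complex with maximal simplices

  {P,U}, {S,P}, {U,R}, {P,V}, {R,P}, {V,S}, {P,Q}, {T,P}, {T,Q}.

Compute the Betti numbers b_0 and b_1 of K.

Order the vertices as P < Q < R < S < T < U < V. Listing each simplex with vertices in this order, K has dimension 1 with simplices:

  0-simplices (7): P, Q, R, S, T, U, V
  1-simplices (9): PQ, PR, PS, PT, PU, PV, QT, RU, SV

giving chain groups C_0 ≅ Z^7, C_1 ≅ Z^9.

Boundary ∂_1: C_1 → C_0 maps an edge to its endpoints' difference, ∂[p,q] = q − p. For instance
  ∂QT = T − Q.
The resulting 7×9 matrix has rank 6, and its Smith normal form has invariant factors (1,1,1,1,1,1).

Reading off H_k = ker ∂_k / im ∂_{k+1}:

  H_0: rank C_0 − rank ∂_1 = 7 − 6 = 1, and the invariant factors of ∂_1 are all 1, so H_0 ≅ Z.
  H_1: rank ker ∂_1 − rank ∂_2 = (9 − 6) − 0 = 3, and there is no ∂_2, so H_1 ≅ Z^3.

Hence the Betti numbers are b_0 = 1, b_1 = 3.

b_0 = 1, b_1 = 3.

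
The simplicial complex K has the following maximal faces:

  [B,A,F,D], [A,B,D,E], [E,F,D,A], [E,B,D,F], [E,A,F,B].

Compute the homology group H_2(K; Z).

H_2 = 0.

Take the total order A < B < D < E < F on the vertex set. Then K (dimension 3) consists of the simplices:

  0-simplices (5): A, B, D, E, F
  1-simplices (10): AB, AD, AE, AF, BD, BE, BF, DE, DF, EF
  2-simplices (10): ABD, ABE, ABF, ADE, ADF, AEF, BDE, BDF, BEF, DEF
  3-simplices (5): ABDE, ABDF, ABEF, ADEF, BDEF

so the chain groups are C_0 ≅ Z^5, C_1 ≅ Z^10, C_2 ≅ Z^10, C_3 ≅ Z^5.

∂_1: C_1 → C_0 is given by ∂[p,q] = [q] − [p].
The 5×10 boundary matrix has rank 4 and Smith normal form diag(1,1,1,1).

Boundary ∂_2: C_2 → C_1 sends each 2-simplex [p,q,r] to [q,r] − [p,r] + [p,q]. For instance
  ∂ABD = BD − AD + AB,
  ∂ABE = BE − AE + AB.
The 10×10 boundary matrix has rank 6 and Smith normal form diag(1,1,1,1,1,1).

The boundary map ∂_3: C_3 → C_2 sends each 3-simplex σ to the alternating sum Σ_i (−1)^i (σ with its i-th vertex removed). For instance
  ∂ABEF = BEF − AEF + ABF − ABE,
  ∂ADEF = DEF − AEF + ADF − ADE.
As a 10×5 matrix over Z this has rank 4, with invariant factors (1,1,1,1).

Now H_k = ker ∂_k / im ∂_{k+1}, so:

  H_2: rank ker ∂_2 − rank ∂_3 = (10 − 6) − 4 = 0, and the invariant factors of ∂_3 are all 1, so H_2 ≅ 0.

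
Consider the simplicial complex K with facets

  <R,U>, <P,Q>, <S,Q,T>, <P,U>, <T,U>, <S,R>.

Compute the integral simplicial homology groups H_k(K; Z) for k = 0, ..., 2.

Take the total order P < Q < R < S < T < U on the vertex set. Then K (dimension 2) consists of the simplices:

  0-simplices (6): P, Q, R, S, T, U
  1-simplices (8): PQ, PU, QS, QT, RS, RU, ST, TU
  2-simplices (1): QST

so the chain groups are C_0 ≅ Z^6, C_1 ≅ Z^8, C_2 ≅ Z^1.

∂_1: C_1 → C_0 maps an edge to its endpoints' difference, ∂[p,q] = q − p. For instance
  ∂QS = S − Q.
This gives a 6×8 integer matrix of rank 5; reducing to Smith normal form yields diagonal entries (1,1,1,1,1).

Boundary ∂_2: C_2 → C_1 sends each 2-simplex [p,q,r] to [q,r] − [p,r] + [p,q]. For instance
  ∂QST = ST − QT + QS.
This gives a 8×1 integer matrix of rank 1; reducing to Smith normal form yields diagonal entries (1).

Reading off H_k = ker ∂_k / im ∂_{k+1}:

  H_0: rank C_0 − rank ∂_1 = 6 − 5 = 1, and the invariant factors of ∂_1 are all 1, so H_0 = Z.
  H_1: rank ker ∂_1 − rank ∂_2 = (8 − 5) − 1 = 2, and the invariant factors of ∂_2 are all 1, so H_1 = Z^2.
  H_2: rank ker ∂_2 − rank ∂_3 = (1 − 1) − 0 = 0, and there is no ∂_3, so H_2 = 0.

H_0 = Z,  H_1 = Z^2,  H_2 = 0.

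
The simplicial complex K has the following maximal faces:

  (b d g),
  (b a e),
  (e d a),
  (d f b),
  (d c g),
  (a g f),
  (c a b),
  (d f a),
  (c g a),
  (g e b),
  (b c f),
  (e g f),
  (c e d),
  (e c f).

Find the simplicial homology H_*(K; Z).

K has 7 vertices, 21 edges, 14 triangles.
rank ∂_0 = 0, rank ∂_1 = 6 ⇒ b_0 = 7 − 0 − 6 = 1; all invariant factors of ∂_1 are 1 so no torsion. So H_0 ≅ Z.
rank ∂_1 = 6, rank ∂_2 = 13 ⇒ b_1 = 21 − 6 − 13 = 2; all invariant factors of ∂_2 are 1 so no torsion. So H_1 ≅ Z^2.
rank ∂_2 = 13, rank ∂_3 = 0 ⇒ b_2 = 14 − 13 − 0 = 1. So H_2 ≅ Z.

H_0 = Z,  H_1 = Z^2,  H_2 = Z.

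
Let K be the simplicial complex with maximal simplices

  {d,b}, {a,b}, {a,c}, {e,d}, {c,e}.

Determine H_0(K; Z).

We work with the vertex ordering a < b < c < d < e. The simplices of K, each written with vertices in increasing order, are:

  0-simplices (5): a, b, c, d, e
  1-simplices (5): ab, ac, bd, ce, de

Hence C_0 ≅ Z^5, C_1 ≅ Z^5.

Boundary ∂_1: C_1 → C_0 is given by ∂[p,q] = [q] − [p]. For instance
  ∂bd = d − b.
The 5×5 boundary matrix has rank 4 and Smith normal form diag(1,1,1,1).

From H_k ≅ ker(∂_k) / im(∂_{k+1}) we obtain:

  H_0: rank C_0 − rank ∂_1 = 5 − 4 = 1, and the invariant factors of ∂_1 are all 1, so H_0 ≅ Z.

H_0 = Z.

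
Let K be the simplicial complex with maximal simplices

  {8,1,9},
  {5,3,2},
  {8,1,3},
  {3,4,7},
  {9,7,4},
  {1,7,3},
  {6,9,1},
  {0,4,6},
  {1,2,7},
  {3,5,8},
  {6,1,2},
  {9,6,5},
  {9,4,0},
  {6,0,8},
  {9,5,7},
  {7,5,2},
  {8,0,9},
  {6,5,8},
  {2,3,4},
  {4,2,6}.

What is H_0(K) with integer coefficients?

H_0 = Z.

Order the vertices as 0 < 1 < 2 < 3 < 4 < 5 < 6 < 7 < 8 < 9. Listing each simplex with vertices in this order, K has dimension 2 with simplices:

  0-simplices (10): [0], [1], [2], [3], [4], [5], [6], [7], [8], [9]
  1-simplices (30): (30 of them)
  2-simplices (20): (20 of them)

Hence C_0 ≅ Z^10, C_1 ≅ Z^30, C_2 ≅ Z^20.

The boundary map ∂_1: C_1 → C_0 maps an edge to its endpoints' difference, ∂[p,q] = q − p. For instance
  ∂[3,7] = [7] − [3].
This gives a 10×30 integer matrix of rank 9; reducing to Smith normal form yields diagonal entries (1,1,1,1,1,1,1,1,1).

∂_2: C_2 → C_1 acts by ∂[p,q,r] = [q,r] − [p,r] + [p,q]. For instance
  ∂[1,2,7] = [2,7] − [1,7] + [1,2],
  ∂[4,7,9] = [7,9] − [4,9] + [4,7].
The resulting 30×20 matrix has rank 20, and its Smith normal form has invariant factors (1,1,1,1,1,1,1,1,1,1,1,1,1,1,1,1,1,1,1,2).

Computing H_k = (kernel of ∂_k) / (image of ∂_{k+1}):

  H_0: rank C_0 − rank ∂_1 = 10 − 9 = 1, and the invariant factors of ∂_1 are all 1, so H_0 = Z.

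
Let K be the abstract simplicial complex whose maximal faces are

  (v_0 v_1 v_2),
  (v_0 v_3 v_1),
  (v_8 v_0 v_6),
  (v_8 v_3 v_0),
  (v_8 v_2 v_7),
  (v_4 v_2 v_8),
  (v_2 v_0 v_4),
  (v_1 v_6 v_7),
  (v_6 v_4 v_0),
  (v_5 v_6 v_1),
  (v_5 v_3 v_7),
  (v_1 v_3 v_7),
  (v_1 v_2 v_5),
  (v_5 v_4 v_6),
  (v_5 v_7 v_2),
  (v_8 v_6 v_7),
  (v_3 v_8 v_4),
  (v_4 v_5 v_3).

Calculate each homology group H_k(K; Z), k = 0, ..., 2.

H_0 = Z,  H_1 = Z × Z/2,  H_2 = 0.

K has 9 vertices, 27 edges, 18 triangles.
rank ∂_0 = 0, rank ∂_1 = 8 ⇒ b_0 = 9 − 0 − 8 = 1; all invariant factors of ∂_1 are 1 so no torsion. So H_0 = Z.
rank ∂_1 = 8, rank ∂_2 = 18 ⇒ b_1 = 27 − 8 − 18 = 1; ∂_2 has invariant factor(s) [2] giving torsion. So H_1 = Z × Z/2.
rank ∂_2 = 18, rank ∂_3 = 0 ⇒ b_2 = 18 − 18 − 0 = 0. So H_2 = 0.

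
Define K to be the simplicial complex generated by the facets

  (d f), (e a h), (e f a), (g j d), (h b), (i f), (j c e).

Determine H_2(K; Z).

H_2 = 0.

K has 10 vertices, 14 edges, 4 triangles.
rank ∂_2 = 4, rank ∂_3 = 0 ⇒ b_2 = 4 − 4 − 0 = 0. So H_2 ≅ 0.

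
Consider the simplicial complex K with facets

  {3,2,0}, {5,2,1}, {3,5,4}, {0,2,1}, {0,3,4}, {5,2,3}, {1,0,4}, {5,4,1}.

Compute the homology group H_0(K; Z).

Take the total order 0 < 1 < 2 < 3 < 4 < 5 on the vertex set. Then K (dimension 2) consists of the simplices:

  0-simplices (6): [0], [1], [2], [3], [4], [5]
  1-simplices (12): [0,1], [0,2], [0,3], [0,4], [1,2], [1,4], [1,5], [2,3], [2,5], [3,4], [3,5], [4,5]
  2-simplices (8): [0,1,2], [0,1,4], [0,2,3], [0,3,4], [1,2,5], [1,4,5], [2,3,5], [3,4,5]

Hence C_0 ≅ Z^6, C_1 ≅ Z^12, C_2 ≅ Z^8.

The boundary map ∂_1: C_1 → C_0 maps an edge to its endpoints' difference, ∂[p,q] = q − p. For instance
  ∂[3,5] = [5] − [3].
The resulting 6×12 matrix has rank 5, and its Smith normal form has invariant factors (1,1,1,1,1).

Boundary ∂_2: C_2 → C_1 acts by ∂[p,q,r] = [q,r] − [p,r] + [p,q]. For instance
  ∂[1,4,5] = [4,5] − [1,5] + [1,4],
  ∂[2,3,5] = [3,5] − [2,5] + [2,3].
As a 12×8 matrix over Z this has rank 7, with invariant factors (1,1,1,1,1,1,1).

Reading off H_k = ker ∂_k / im ∂_{k+1}:

  H_0: rank C_0 − rank ∂_1 = 6 − 5 = 1, and the invariant factors of ∂_1 are all 1, so H_0 ≅ Z.

(K is a triangulation of the 2-sphere S^2.)

H_0 = Z.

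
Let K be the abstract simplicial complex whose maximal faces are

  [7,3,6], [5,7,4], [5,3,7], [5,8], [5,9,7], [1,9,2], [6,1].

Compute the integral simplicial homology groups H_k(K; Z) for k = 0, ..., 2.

Take the total order 1 < 2 < 3 < 4 < 5 < 6 < 7 < 8 < 9 on the vertex set. Then K (dimension 2) consists of the simplices:

  0-simplices (9): [1], [2], [3], [4], [5], [6], [7], [8], [9]
  1-simplices (14): [1,2], [1,6], [1,9], [2,9], [3,5], [3,6], [3,7], [4,5], [4,7], [5,7], [5,8], [5,9], [6,7], [7,9]
  2-simplices (5): [1,2,9], [3,5,7], [3,6,7], [4,5,7], [5,7,9]

so the chain groups are C_0 ≅ Z^9, C_1 ≅ Z^14, C_2 ≅ Z^5.

∂_1: C_1 → C_0 sends each edge [p,q] (with p < q) to q − p.
This gives a 9×14 integer matrix of rank 8; reducing to Smith normal form yields diagonal entries (1,1,1,1,1,1,1,1).

The boundary map ∂_2: C_2 → C_1 maps a triangle to the signed sum of its edges. For instance
  ∂[4,5,7] = [5,7] − [4,7] + [4,5],
  ∂[1,2,9] = [2,9] − [1,9] + [1,2].
As a 14×5 matrix over Z this has rank 5, with invariant factors (1,1,1,1,1).

Now H_k = ker ∂_k / im ∂_{k+1}, so:

  H_0: rank C_0 − rank ∂_1 = 9 − 8 = 1, and the invariant factors of ∂_1 are all 1, so H_0 ≅ Z.
  H_1: rank ker ∂_1 − rank ∂_2 = (14 − 8) − 5 = 1, and the invariant factors of ∂_2 are all 1, so H_1 ≅ Z.
  H_2: rank ker ∂_2 − rank ∂_3 = (5 − 5) − 0 = 0, and there is no ∂_3, so H_2 ≅ 0.

As a check, the Euler characteristic is 9 − 14 + 5 = 0, which agrees with 1 − 1 + 0 = 0.

H_0 = Z,  H_1 = Z,  H_2 = 0.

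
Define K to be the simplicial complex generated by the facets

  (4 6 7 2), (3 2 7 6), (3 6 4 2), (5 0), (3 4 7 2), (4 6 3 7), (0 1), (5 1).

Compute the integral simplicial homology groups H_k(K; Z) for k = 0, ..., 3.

Take the total order 0 < 1 < 2 < 3 < 4 < 5 < 6 < 7 on the vertex set. Then K (dimension 3) consists of the simplices:

  0-simplices (8): [0], [1], [2], [3], [4], [5], [6], [7]
  1-simplices (13): [0,1], [0,5], [1,5], [2,3], [2,4], [2,6], [2,7], [3,4], [3,6], [3,7], [4,6], [4,7], [6,7]
  2-simplices (10): [2,3,4], [2,3,6], [2,3,7], [2,4,6], [2,4,7], [2,6,7], [3,4,6], [3,4,7], [3,6,7], [4,6,7]
  3-simplices (5): [2,3,4,6], [2,3,4,7], [2,3,6,7], [2,4,6,7], [3,4,6,7]

so the chain groups are C_0 ≅ Z^8, C_1 ≅ Z^13, C_2 ≅ Z^10, C_3 ≅ Z^5.

The boundary map ∂_1: C_1 → C_0 is given by ∂[p,q] = [q] − [p].
The resulting 8×13 matrix has rank 6, and its Smith normal form has invariant factors (1,1,1,1,1,1).

Boundary ∂_2: C_2 → C_1 acts by ∂[p,q,r] = [q,r] − [p,r] + [p,q]. For instance
  ∂[3,4,6] = [4,6] − [3,6] + [3,4],
  ∂[3,4,7] = [4,7] − [3,7] + [3,4].
The 13×10 boundary matrix has rank 6 and Smith normal form diag(1,1,1,1,1,1).

∂_3: C_3 → C_2 sends each 3-simplex σ to the alternating sum Σ_i (−1)^i (σ with its i-th vertex removed). For instance
  ∂[2,3,4,6] = [3,4,6] − [2,4,6] + [2,3,6] − [2,3,4],
  ∂[2,4,6,7] = [4,6,7] − [2,6,7] + [2,4,7] − [2,4,6].
The 10×5 boundary matrix has rank 4 and Smith normal form diag(1,1,1,1).

Now H_k = ker ∂_k / im ∂_{k+1}, so:

  H_0: rank C_0 − rank ∂_1 = 8 − 6 = 2, and the invariant factors of ∂_1 are all 1, so H_0 ≅ Z^2.
  H_1: rank ker ∂_1 − rank ∂_2 = (13 − 6) − 6 = 1, and the invariant factors of ∂_2 are all 1, so H_1 ≅ Z.
  H_2: rank ker ∂_2 − rank ∂_3 = (10 − 6) − 4 = 0, and the invariant factors of ∂_3 are all 1, so H_2 ≅ 0.
  H_3: rank ker ∂_3 − rank ∂_4 = (5 − 4) − 0 = 1, and there is no ∂_4, so H_3 ≅ Z.

(K is a triangulation of the disjoint union of the circle S^1 and the 3-sphere S^3.)

H_0 ≅ Z^2,  H_1 ≅ Z,  H_2 = 0,  H_3 ≅ Z.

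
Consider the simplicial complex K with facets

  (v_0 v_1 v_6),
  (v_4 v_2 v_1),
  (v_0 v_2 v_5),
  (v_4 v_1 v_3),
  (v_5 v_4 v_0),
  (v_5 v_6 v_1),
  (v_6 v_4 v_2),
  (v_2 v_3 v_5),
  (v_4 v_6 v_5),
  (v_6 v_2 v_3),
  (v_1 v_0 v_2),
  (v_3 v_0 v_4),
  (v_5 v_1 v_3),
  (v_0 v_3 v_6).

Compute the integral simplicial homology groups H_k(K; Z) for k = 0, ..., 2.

We work with the vertex ordering v_0 < v_1 < v_2 < v_3 < v_4 < v_5 < v_6. The simplices of K, each written with vertices in increasing order, are:

  0-simplices (7): [v_0], [v_1], [v_2], [v_3], [v_4], [v_5], [v_6]
  1-simplices (21): (21 of them)
  2-simplices (14): (14 of them)

giving chain groups C_0 ≅ Z^7, C_1 ≅ Z^21, C_2 ≅ Z^14.

∂_1: C_1 → C_0 maps an edge to its endpoints' difference, ∂[p,q] = q − p. For instance
  ∂[v_3,v_5] = [v_5] − [v_3].
The 7×21 boundary matrix has rank 6 and Smith normal form diag(1,1,1,1,1,1).

Boundary ∂_2: C_2 → C_1 acts by ∂[p,q,r] = [q,r] − [p,r] + [p,q]. For instance
  ∂[v_1,v_2,v_4] = [v_2,v_4] − [v_1,v_4] + [v_1,v_2],
  ∂[v_4,v_5,v_6] = [v_5,v_6] − [v_4,v_6] + [v_4,v_5].
As a 21×14 matrix over Z this has rank 13, with invariant factors (1,1,1,1,1,1,1,1,1,1,1,1,1).

Computing H_k = (kernel of ∂_k) / (image of ∂_{k+1}):

  H_0: rank C_0 − rank ∂_1 = 7 − 6 = 1, and the invariant factors of ∂_1 are all 1, so H_0 ≅ Z.
  H_1: rank ker ∂_1 − rank ∂_2 = (21 − 6) − 13 = 2, and the invariant factors of ∂_2 are all 1, so H_1 ≅ Z^2.
  H_2: rank ker ∂_2 − rank ∂_3 = (14 − 13) − 0 = 1, and there is no ∂_3, so H_2 ≅ Z.

As a check, the Euler characteristic is 7 − 21 + 14 = 0, which agrees with 1 − 2 + 1 = 0.

H_0 ≅ Z,  H_1 ≅ Z^2,  H_2 ≅ Z.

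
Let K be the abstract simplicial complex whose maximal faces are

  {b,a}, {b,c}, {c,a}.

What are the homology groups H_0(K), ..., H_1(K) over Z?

H_0 = Z,  H_1 = Z.

We work with the vertex ordering a < b < c. The simplices of K, each written with vertices in increasing order, are:

  0-simplices (3): a, b, c
  1-simplices (3): ab, ac, bc

so the chain groups are C_0 ≅ Z^3, C_1 ≅ Z^3.

The boundary map ∂_1: C_1 → C_0 sends each edge [p,q] (with p < q) to q − p.
As a 3×3 matrix over Z this has rank 2, with invariant factors (1,1).

Now H_k = ker ∂_k / im ∂_{k+1}, so:

  H_0: rank C_0 − rank ∂_1 = 3 − 2 = 1, and the invariant factors of ∂_1 are all 1, so H_0 ≅ Z.
  H_1: rank ker ∂_1 − rank ∂_2 = (3 − 2) − 0 = 1, and there is no ∂_2, so H_1 ≅ Z.

As a check, the Euler characteristic is 3 − 3 = 0, which agrees with 1 − 1 = 0.
(K is a triangulation of the circle S^1.)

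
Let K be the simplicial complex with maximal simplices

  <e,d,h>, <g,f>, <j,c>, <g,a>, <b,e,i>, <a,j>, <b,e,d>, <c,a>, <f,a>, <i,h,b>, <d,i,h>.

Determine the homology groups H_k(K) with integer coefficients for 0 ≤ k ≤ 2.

Order the vertices as a < b < c < d < e < f < g < h < i < j. Listing each simplex with vertices in this order, K has dimension 2 with simplices:

  0-simplices (10): a, b, c, d, e, f, g, h, i, j
  1-simplices (16): ac, af, ag, aj, bd, be, bh, bi, cj, de, dh, di, eh, ei, fg, hi
  2-simplices (5): bde, bei, bhi, deh, dhi

so the chain groups are C_0 ≅ Z^10, C_1 ≅ Z^16, C_2 ≅ Z^5.

∂_1: C_1 → C_0 is given by ∂[p,q] = [q] − [p].
The resulting 10×16 matrix has rank 8, and its Smith normal form has invariant factors (1,1,1,1,1,1,1,1).

The boundary map ∂_2: C_2 → C_1 sends each 2-simplex [p,q,r] to [q,r] − [p,r] + [p,q]. For instance
  ∂dhi = hi − di + dh,
  ∂bei = ei − bi + be.
This gives a 16×5 integer matrix of rank 5; reducing to Smith normal form yields diagonal entries (1,1,1,1,1).

Computing H_k = (kernel of ∂_k) / (image of ∂_{k+1}):

  H_0: rank C_0 − rank ∂_1 = 10 − 8 = 2, and the invariant factors of ∂_1 are all 1, so H_0 ≅ Z^2.
  H_1: rank ker ∂_1 − rank ∂_2 = (16 − 8) − 5 = 3, and the invariant factors of ∂_2 are all 1, so H_1 ≅ Z^3.
  H_2: rank ker ∂_2 − rank ∂_3 = (5 − 5) − 0 = 0, and there is no ∂_3, so H_2 ≅ 0.

H_0 = Z^2,  H_1 = Z^3,  H_2 = 0.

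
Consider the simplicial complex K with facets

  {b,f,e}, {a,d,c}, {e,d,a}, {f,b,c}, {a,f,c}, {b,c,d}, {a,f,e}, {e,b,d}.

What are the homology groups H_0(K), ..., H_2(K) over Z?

H_0 = Z,  H_1 = 0,  H_2 = Z.

Fix the vertex order a < b < c < d < e < f and write every simplex with vertices in increasing order. Then dim K = 2 and the simplices of K are:

  0-simplices (6): a, b, c, d, e, f
  1-simplices (12): ac, ad, ae, af, bc, bd, be, bf, cd, cf, de, ef
  2-simplices (8): acd, acf, ade, aef, bcd, bcf, bde, bef

giving chain groups C_0 ≅ Z^6, C_1 ≅ Z^12, C_2 ≅ Z^8.

The boundary map ∂_1: C_1 → C_0 is given by ∂[p,q] = [q] − [p].
The 6×12 boundary matrix has rank 5 and Smith normal form diag(1,1,1,1,1).

Boundary ∂_2: C_2 → C_1 sends each 2-simplex [p,q,r] to [q,r] − [p,r] + [p,q]. For instance
  ∂ade = de − ae + ad,
  ∂bcf = cf − bf + bc.
The resulting 12×8 matrix has rank 7, and its Smith normal form has invariant factors (1,1,1,1,1,1,1).

From H_k ≅ ker(∂_k) / im(∂_{k+1}) we obtain:

  H_0: rank C_0 − rank ∂_1 = 6 − 5 = 1, and the invariant factors of ∂_1 are all 1, so H_0 = Z.
  H_1: rank ker ∂_1 − rank ∂_2 = (12 − 5) − 7 = 0, and the invariant factors of ∂_2 are all 1, so H_1 = 0.
  H_2: rank ker ∂_2 − rank ∂_3 = (8 − 7) − 0 = 1, and there is no ∂_3, so H_2 = Z.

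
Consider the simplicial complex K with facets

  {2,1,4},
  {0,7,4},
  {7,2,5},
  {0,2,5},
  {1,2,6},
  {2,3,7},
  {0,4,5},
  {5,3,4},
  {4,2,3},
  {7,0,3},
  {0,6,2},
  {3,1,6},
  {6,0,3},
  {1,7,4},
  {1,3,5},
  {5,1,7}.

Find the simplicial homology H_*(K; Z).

Fix the vertex order 0 < 1 < 2 < 3 < 4 < 5 < 6 < 7 and write every simplex with vertices in increasing order. Then dim K = 2 and the simplices of K are:

  0-simplices (8): [0], [1], [2], [3], [4], [5], [6], [7]
  1-simplices (24): (24 of them)
  2-simplices (16): [0,2,5], [0,2,6], [0,3,6], [0,3,7], [0,4,5], [0,4,7], [1,2,4], [1,2,6], [1,3,5], [1,3,6], [1,4,7], [1,5,7], [2,3,4], [2,3,7], [2,5,7], [3,4,5]

Hence C_0 ≅ Z^8, C_1 ≅ Z^24, C_2 ≅ Z^16.

∂_1: C_1 → C_0 maps an edge to its endpoints' difference, ∂[p,q] = q − p. For instance
  ∂[2,6] = [6] − [2].
As a 8×24 matrix over Z this has rank 7, with invariant factors (1,1,1,1,1,1,1).

Boundary ∂_2: C_2 → C_1 acts by ∂[p,q,r] = [q,r] − [p,r] + [p,q]. For instance
  ∂[2,3,4] = [3,4] − [2,4] + [2,3],
  ∂[1,3,6] = [3,6] − [1,6] + [1,3].
The 24×16 boundary matrix has rank 15 and Smith normal form diag(1,1,1,1,1,1,1,1,1,1,1,1,1,1,1).

Reading off H_k = ker ∂_k / im ∂_{k+1}:

  H_0: rank C_0 − rank ∂_1 = 8 − 7 = 1, and the invariant factors of ∂_1 are all 1, so H_0 ≅ Z.
  H_1: rank ker ∂_1 − rank ∂_2 = (24 − 7) − 15 = 2, and the invariant factors of ∂_2 are all 1, so H_1 ≅ Z^2.
  H_2: rank ker ∂_2 − rank ∂_3 = (16 − 15) − 0 = 1, and there is no ∂_3, so H_2 ≅ Z.

As a check, the Euler characteristic is 8 − 24 + 16 = 0, which agrees with 1 − 2 + 1 = 0.

H_0 = Z,  H_1 = Z^2,  H_2 = Z.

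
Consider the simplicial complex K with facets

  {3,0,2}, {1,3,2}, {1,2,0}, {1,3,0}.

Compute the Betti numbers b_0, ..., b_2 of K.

K has 4 vertices, 6 edges, 4 triangles.
rank ∂_0 = 0, rank ∂_1 = 3 ⇒ b_0 = 4 − 0 − 3 = 1; all invariant factors of ∂_1 are 1 so no torsion. So H_0 ≅ Z.
rank ∂_1 = 3, rank ∂_2 = 3 ⇒ b_1 = 6 − 3 − 3 = 0; all invariant factors of ∂_2 are 1 so no torsion. So H_1 ≅ 0.
rank ∂_2 = 3, rank ∂_3 = 0 ⇒ b_2 = 4 − 3 − 0 = 1. So H_2 ≅ Z.

b_0 = 1, b_1 = 0, b_2 = 1.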